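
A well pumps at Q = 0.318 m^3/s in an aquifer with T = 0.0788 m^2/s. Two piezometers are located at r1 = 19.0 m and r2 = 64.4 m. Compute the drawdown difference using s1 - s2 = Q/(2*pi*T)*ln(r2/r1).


Thiem equation: s1 - s2 = Q/(2*pi*T) * ln(r2/r1).
ln(r2/r1) = ln(64.4/19.0) = 1.2207.
Q/(2*pi*T) = 0.318 / (2*pi*0.0788) = 0.318 / 0.4951 = 0.6423.
s1 - s2 = 0.6423 * 1.2207 = 0.784 m.

0.784


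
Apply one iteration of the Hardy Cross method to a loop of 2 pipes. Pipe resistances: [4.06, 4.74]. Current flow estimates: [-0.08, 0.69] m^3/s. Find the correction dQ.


Numerator terms (r*Q*|Q|): 4.06*-0.08*|-0.08| = -0.026; 4.74*0.69*|0.69| = 2.2567.
Sum of numerator = 2.2307.
Denominator terms (r*|Q|): 4.06*|-0.08| = 0.3248; 4.74*|0.69| = 3.2706.
2 * sum of denominator = 2 * 3.5954 = 7.1908.
dQ = -2.2307 / 7.1908 = -0.3102 m^3/s.

-0.3102


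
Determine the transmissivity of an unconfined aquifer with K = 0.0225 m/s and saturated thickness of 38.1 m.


Transmissivity is defined as T = K * h.
T = 0.0225 * 38.1
  = 0.8572 m^2/s.

0.8572


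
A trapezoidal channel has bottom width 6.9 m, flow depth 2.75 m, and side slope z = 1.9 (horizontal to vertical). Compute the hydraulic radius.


For a trapezoidal section with side slope z:
A = (b + z*y)*y = (6.9 + 1.9*2.75)*2.75 = 33.344 m^2.
P = b + 2*y*sqrt(1 + z^2) = 6.9 + 2*2.75*sqrt(1 + 1.9^2) = 18.709 m.
R = A/P = 33.344 / 18.709 = 1.7822 m.

1.7822


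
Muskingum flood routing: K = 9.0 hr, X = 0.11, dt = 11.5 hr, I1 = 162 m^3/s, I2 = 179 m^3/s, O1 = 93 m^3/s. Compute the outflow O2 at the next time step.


Muskingum coefficients:
denom = 2*K*(1-X) + dt = 2*9.0*(1-0.11) + 11.5 = 27.52.
C0 = (dt - 2*K*X)/denom = (11.5 - 2*9.0*0.11)/27.52 = 0.3459.
C1 = (dt + 2*K*X)/denom = (11.5 + 2*9.0*0.11)/27.52 = 0.4898.
C2 = (2*K*(1-X) - dt)/denom = 0.1642.
O2 = C0*I2 + C1*I1 + C2*O1
   = 0.3459*179 + 0.4898*162 + 0.1642*93
   = 156.55 m^3/s.

156.55


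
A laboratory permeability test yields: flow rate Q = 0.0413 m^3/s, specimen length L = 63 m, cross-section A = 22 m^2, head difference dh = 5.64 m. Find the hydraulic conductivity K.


From K = Q*L / (A*dh):
Numerator: Q*L = 0.0413 * 63 = 2.6019.
Denominator: A*dh = 22 * 5.64 = 124.08.
K = 2.6019 / 124.08 = 0.02097 m/s.

0.02097


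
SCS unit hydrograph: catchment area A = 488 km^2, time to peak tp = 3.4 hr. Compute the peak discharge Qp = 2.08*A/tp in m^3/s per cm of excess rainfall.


SCS formula: Qp = 2.08 * A / tp.
Qp = 2.08 * 488 / 3.4
   = 1015.04 / 3.4
   = 298.54 m^3/s per cm.

298.54


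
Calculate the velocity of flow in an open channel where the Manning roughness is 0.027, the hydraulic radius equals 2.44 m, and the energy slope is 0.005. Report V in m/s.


Manning's equation gives V = (1/n) * R^(2/3) * S^(1/2).
First, compute R^(2/3) = 2.44^(2/3) = 1.8124.
Next, S^(1/2) = 0.005^(1/2) = 0.070711.
Then 1/n = 1/0.027 = 37.04.
V = 37.04 * 1.8124 * 0.070711 = 4.7466 m/s.

4.7466


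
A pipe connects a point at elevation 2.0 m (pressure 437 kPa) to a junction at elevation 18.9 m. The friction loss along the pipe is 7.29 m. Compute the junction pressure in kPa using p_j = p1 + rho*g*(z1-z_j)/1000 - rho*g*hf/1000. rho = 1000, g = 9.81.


Junction pressure: p_j = p1 + rho*g*(z1 - z_j)/1000 - rho*g*hf/1000.
Elevation term = 1000*9.81*(2.0 - 18.9)/1000 = -165.789 kPa.
Friction term = 1000*9.81*7.29/1000 = 71.515 kPa.
p_j = 437 + -165.789 - 71.515 = 199.7 kPa.

199.7


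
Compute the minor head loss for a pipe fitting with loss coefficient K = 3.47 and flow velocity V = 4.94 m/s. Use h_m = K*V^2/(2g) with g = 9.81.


Minor loss formula: h_m = K * V^2/(2g).
V^2 = 4.94^2 = 24.4036.
V^2/(2g) = 24.4036 / 19.62 = 1.2438 m.
h_m = 3.47 * 1.2438 = 4.316 m.

4.316


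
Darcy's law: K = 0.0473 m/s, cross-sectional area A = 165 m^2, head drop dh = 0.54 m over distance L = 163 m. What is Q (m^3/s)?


Darcy's law: Q = K * A * i, where i = dh/L.
Hydraulic gradient i = 0.54 / 163 = 0.003313.
Q = 0.0473 * 165 * 0.003313
  = 0.0259 m^3/s.

0.0259


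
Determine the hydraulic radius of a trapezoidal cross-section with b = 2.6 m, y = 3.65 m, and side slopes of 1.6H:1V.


For a trapezoidal section with side slope z:
A = (b + z*y)*y = (2.6 + 1.6*3.65)*3.65 = 30.806 m^2.
P = b + 2*y*sqrt(1 + z^2) = 2.6 + 2*3.65*sqrt(1 + 1.6^2) = 16.374 m.
R = A/P = 30.806 / 16.374 = 1.8814 m.

1.8814


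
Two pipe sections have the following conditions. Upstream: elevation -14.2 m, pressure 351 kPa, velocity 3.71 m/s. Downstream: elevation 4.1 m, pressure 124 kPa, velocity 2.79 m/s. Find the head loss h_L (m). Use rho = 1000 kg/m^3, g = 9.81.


Total head at each section: H = z + p/(rho*g) + V^2/(2g).
H1 = -14.2 + 351*1000/(1000*9.81) + 3.71^2/(2*9.81)
   = -14.2 + 35.78 + 0.7015
   = 22.281 m.
H2 = 4.1 + 124*1000/(1000*9.81) + 2.79^2/(2*9.81)
   = 4.1 + 12.64 + 0.3967
   = 17.137 m.
h_L = H1 - H2 = 22.281 - 17.137 = 5.144 m.

5.144


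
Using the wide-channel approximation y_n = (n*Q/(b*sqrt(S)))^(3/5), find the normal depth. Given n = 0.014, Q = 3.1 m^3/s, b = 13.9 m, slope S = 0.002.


We use the wide-channel approximation y_n = (n*Q/(b*sqrt(S)))^(3/5).
sqrt(S) = sqrt(0.002) = 0.044721.
Numerator: n*Q = 0.014 * 3.1 = 0.0434.
Denominator: b*sqrt(S) = 13.9 * 0.044721 = 0.621622.
arg = 0.0698.
y_n = 0.0698^(3/5) = 0.2025 m.

0.2025


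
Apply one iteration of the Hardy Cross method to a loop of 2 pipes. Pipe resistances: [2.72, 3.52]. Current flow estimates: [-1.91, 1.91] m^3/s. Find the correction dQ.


Numerator terms (r*Q*|Q|): 2.72*-1.91*|-1.91| = -9.9228; 3.52*1.91*|1.91| = 12.8413.
Sum of numerator = 2.9185.
Denominator terms (r*|Q|): 2.72*|-1.91| = 5.1952; 3.52*|1.91| = 6.7232.
2 * sum of denominator = 2 * 11.9184 = 23.8368.
dQ = -2.9185 / 23.8368 = -0.1224 m^3/s.

-0.1224


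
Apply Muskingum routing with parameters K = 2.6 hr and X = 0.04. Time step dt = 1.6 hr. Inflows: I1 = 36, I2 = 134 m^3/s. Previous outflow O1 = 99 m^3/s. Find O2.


Muskingum coefficients:
denom = 2*K*(1-X) + dt = 2*2.6*(1-0.04) + 1.6 = 6.592.
C0 = (dt - 2*K*X)/denom = (1.6 - 2*2.6*0.04)/6.592 = 0.2112.
C1 = (dt + 2*K*X)/denom = (1.6 + 2*2.6*0.04)/6.592 = 0.2743.
C2 = (2*K*(1-X) - dt)/denom = 0.5146.
O2 = C0*I2 + C1*I1 + C2*O1
   = 0.2112*134 + 0.2743*36 + 0.5146*99
   = 89.11 m^3/s.

89.11


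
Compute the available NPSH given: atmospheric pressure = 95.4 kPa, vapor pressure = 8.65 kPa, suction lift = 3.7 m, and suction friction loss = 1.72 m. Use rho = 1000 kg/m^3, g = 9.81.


NPSHa = p_atm/(rho*g) - z_s - hf_s - p_vap/(rho*g).
p_atm/(rho*g) = 95.4*1000 / (1000*9.81) = 9.725 m.
p_vap/(rho*g) = 8.65*1000 / (1000*9.81) = 0.882 m.
NPSHa = 9.725 - 3.7 - 1.72 - 0.882
      = 3.42 m.

3.42


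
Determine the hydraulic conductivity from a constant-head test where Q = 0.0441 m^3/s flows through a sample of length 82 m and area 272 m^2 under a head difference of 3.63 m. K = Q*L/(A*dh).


From K = Q*L / (A*dh):
Numerator: Q*L = 0.0441 * 82 = 3.6162.
Denominator: A*dh = 272 * 3.63 = 987.36.
K = 3.6162 / 987.36 = 0.003662 m/s.

0.003662


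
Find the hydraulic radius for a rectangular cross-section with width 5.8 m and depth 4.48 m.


For a rectangular section:
Flow area A = b * y = 5.8 * 4.48 = 25.98 m^2.
Wetted perimeter P = b + 2y = 5.8 + 2*4.48 = 14.76 m.
Hydraulic radius R = A/P = 25.98 / 14.76 = 1.7604 m.

1.7604


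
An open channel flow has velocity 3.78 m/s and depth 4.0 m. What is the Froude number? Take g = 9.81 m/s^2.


The Froude number is defined as Fr = V / sqrt(g*y).
g*y = 9.81 * 4.0 = 39.24.
sqrt(g*y) = sqrt(39.24) = 6.2642.
Fr = 3.78 / 6.2642 = 0.6034.

0.6034


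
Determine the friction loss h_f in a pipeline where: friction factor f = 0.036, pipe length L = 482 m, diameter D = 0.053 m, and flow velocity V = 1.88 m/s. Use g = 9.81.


Darcy-Weisbach equation: h_f = f * (L/D) * V^2/(2g).
f * L/D = 0.036 * 482/0.053 = 327.3962.
V^2/(2g) = 1.88^2 / (2*9.81) = 3.5344 / 19.62 = 0.1801 m.
h_f = 327.3962 * 0.1801 = 58.978 m.

58.978


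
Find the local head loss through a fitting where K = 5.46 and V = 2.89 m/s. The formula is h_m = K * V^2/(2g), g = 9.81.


Minor loss formula: h_m = K * V^2/(2g).
V^2 = 2.89^2 = 8.3521.
V^2/(2g) = 8.3521 / 19.62 = 0.4257 m.
h_m = 5.46 * 0.4257 = 2.3243 m.

2.3243


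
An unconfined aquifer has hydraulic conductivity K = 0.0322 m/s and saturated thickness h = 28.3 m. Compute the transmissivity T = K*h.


Transmissivity is defined as T = K * h.
T = 0.0322 * 28.3
  = 0.9113 m^2/s.

0.9113


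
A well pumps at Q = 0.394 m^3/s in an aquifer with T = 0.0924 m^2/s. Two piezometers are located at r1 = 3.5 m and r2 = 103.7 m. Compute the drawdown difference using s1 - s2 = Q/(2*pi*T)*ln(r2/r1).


Thiem equation: s1 - s2 = Q/(2*pi*T) * ln(r2/r1).
ln(r2/r1) = ln(103.7/3.5) = 3.3887.
Q/(2*pi*T) = 0.394 / (2*pi*0.0924) = 0.394 / 0.5806 = 0.6786.
s1 - s2 = 0.6786 * 3.3887 = 2.2998 m.

2.2998


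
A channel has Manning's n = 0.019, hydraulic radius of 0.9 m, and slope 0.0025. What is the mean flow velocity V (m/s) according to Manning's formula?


Manning's equation gives V = (1/n) * R^(2/3) * S^(1/2).
First, compute R^(2/3) = 0.9^(2/3) = 0.9322.
Next, S^(1/2) = 0.0025^(1/2) = 0.05.
Then 1/n = 1/0.019 = 52.63.
V = 52.63 * 0.9322 * 0.05 = 2.4531 m/s.

2.4531


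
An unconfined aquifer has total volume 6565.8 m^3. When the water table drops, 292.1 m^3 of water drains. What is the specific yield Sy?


Specific yield Sy = Volume drained / Total volume.
Sy = 292.1 / 6565.8
   = 0.0445.

0.0445


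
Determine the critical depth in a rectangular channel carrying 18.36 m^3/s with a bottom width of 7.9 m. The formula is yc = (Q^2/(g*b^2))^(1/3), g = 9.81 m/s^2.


Using yc = (Q^2 / (g * b^2))^(1/3):
Q^2 = 18.36^2 = 337.09.
g * b^2 = 9.81 * 7.9^2 = 9.81 * 62.41 = 612.24.
Q^2 / (g*b^2) = 337.09 / 612.24 = 0.5506.
yc = 0.5506^(1/3) = 0.8196 m.

0.8196


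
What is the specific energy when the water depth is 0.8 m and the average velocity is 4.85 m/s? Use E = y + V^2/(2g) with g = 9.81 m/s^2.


Specific energy E = y + V^2/(2g).
Velocity head = V^2/(2g) = 4.85^2 / (2*9.81) = 23.5225 / 19.62 = 1.1989 m.
E = 0.8 + 1.1989 = 1.9989 m.

1.9989


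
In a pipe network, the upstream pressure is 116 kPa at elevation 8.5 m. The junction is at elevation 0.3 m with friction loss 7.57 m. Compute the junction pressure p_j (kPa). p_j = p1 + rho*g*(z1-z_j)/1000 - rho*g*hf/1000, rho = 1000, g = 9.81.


Junction pressure: p_j = p1 + rho*g*(z1 - z_j)/1000 - rho*g*hf/1000.
Elevation term = 1000*9.81*(8.5 - 0.3)/1000 = 80.442 kPa.
Friction term = 1000*9.81*7.57/1000 = 74.262 kPa.
p_j = 116 + 80.442 - 74.262 = 122.18 kPa.

122.18


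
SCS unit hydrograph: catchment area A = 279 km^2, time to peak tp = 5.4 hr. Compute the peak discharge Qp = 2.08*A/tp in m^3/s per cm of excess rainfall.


SCS formula: Qp = 2.08 * A / tp.
Qp = 2.08 * 279 / 5.4
   = 580.32 / 5.4
   = 107.47 m^3/s per cm.

107.47


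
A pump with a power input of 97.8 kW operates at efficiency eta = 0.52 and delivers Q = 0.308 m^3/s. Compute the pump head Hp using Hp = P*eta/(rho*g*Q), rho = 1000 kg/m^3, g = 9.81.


Pump head formula: Hp = P * eta / (rho * g * Q).
Numerator: P * eta = 97.8 * 1000 * 0.52 = 50856.0 W.
Denominator: rho * g * Q = 1000 * 9.81 * 0.308 = 3021.48.
Hp = 50856.0 / 3021.48 = 16.83 m.

16.83


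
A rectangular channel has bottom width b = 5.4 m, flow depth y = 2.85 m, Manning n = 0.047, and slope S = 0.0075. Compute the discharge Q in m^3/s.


For a rectangular channel, the cross-sectional area A = b * y = 5.4 * 2.85 = 15.39 m^2.
The wetted perimeter P = b + 2y = 5.4 + 2*2.85 = 11.1 m.
Hydraulic radius R = A/P = 15.39/11.1 = 1.3865 m.
Velocity V = (1/n)*R^(2/3)*S^(1/2) = (1/0.047)*1.3865^(2/3)*0.0075^(1/2) = 2.2911 m/s.
Discharge Q = A * V = 15.39 * 2.2911 = 35.26 m^3/s.

35.26


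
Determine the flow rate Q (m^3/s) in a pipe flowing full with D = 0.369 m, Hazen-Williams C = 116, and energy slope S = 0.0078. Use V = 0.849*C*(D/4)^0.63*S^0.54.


For a full circular pipe, R = D/4 = 0.369/4 = 0.0922 m.
V = 0.849 * 116 * 0.0922^0.63 * 0.0078^0.54
  = 0.849 * 116 * 0.222807 * 0.072733
  = 1.596 m/s.
Pipe area A = pi*D^2/4 = pi*0.369^2/4 = 0.1069 m^2.
Q = A * V = 0.1069 * 1.596 = 0.1707 m^3/s.

0.1707


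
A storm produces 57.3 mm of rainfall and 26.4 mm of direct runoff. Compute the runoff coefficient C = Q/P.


The runoff coefficient C = runoff depth / rainfall depth.
C = 26.4 / 57.3
  = 0.4607.

0.4607


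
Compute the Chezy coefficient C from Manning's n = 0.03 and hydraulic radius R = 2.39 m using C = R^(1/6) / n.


The Chezy coefficient relates to Manning's n through C = R^(1/6) / n.
R^(1/6) = 2.39^(1/6) = 1.156289.
C = 1.156289 / 0.03 = 38.54 m^(1/2)/s.

38.54


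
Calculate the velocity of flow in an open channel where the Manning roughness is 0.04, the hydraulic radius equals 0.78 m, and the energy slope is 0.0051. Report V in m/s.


Manning's equation gives V = (1/n) * R^(2/3) * S^(1/2).
First, compute R^(2/3) = 0.78^(2/3) = 0.8474.
Next, S^(1/2) = 0.0051^(1/2) = 0.071414.
Then 1/n = 1/0.04 = 25.0.
V = 25.0 * 0.8474 * 0.071414 = 1.5128 m/s.

1.5128


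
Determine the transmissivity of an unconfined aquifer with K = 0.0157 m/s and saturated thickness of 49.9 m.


Transmissivity is defined as T = K * h.
T = 0.0157 * 49.9
  = 0.7834 m^2/s.

0.7834


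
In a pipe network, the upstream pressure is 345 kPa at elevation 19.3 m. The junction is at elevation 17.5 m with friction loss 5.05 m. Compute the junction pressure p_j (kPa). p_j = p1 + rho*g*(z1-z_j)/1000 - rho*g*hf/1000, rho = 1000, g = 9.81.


Junction pressure: p_j = p1 + rho*g*(z1 - z_j)/1000 - rho*g*hf/1000.
Elevation term = 1000*9.81*(19.3 - 17.5)/1000 = 17.658 kPa.
Friction term = 1000*9.81*5.05/1000 = 49.541 kPa.
p_j = 345 + 17.658 - 49.541 = 313.12 kPa.

313.12


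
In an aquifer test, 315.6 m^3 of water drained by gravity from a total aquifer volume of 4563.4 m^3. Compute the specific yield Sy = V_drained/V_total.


Specific yield Sy = Volume drained / Total volume.
Sy = 315.6 / 4563.4
   = 0.0692.

0.0692


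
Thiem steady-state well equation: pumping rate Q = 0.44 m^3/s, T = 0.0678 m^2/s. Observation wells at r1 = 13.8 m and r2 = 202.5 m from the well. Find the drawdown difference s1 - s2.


Thiem equation: s1 - s2 = Q/(2*pi*T) * ln(r2/r1).
ln(r2/r1) = ln(202.5/13.8) = 2.6861.
Q/(2*pi*T) = 0.44 / (2*pi*0.0678) = 0.44 / 0.426 = 1.0329.
s1 - s2 = 1.0329 * 2.6861 = 2.7743 m.

2.7743


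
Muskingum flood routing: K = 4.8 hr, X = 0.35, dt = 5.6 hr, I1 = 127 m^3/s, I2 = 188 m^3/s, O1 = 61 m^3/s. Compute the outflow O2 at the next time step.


Muskingum coefficients:
denom = 2*K*(1-X) + dt = 2*4.8*(1-0.35) + 5.6 = 11.84.
C0 = (dt - 2*K*X)/denom = (5.6 - 2*4.8*0.35)/11.84 = 0.1892.
C1 = (dt + 2*K*X)/denom = (5.6 + 2*4.8*0.35)/11.84 = 0.7568.
C2 = (2*K*(1-X) - dt)/denom = 0.0541.
O2 = C0*I2 + C1*I1 + C2*O1
   = 0.1892*188 + 0.7568*127 + 0.0541*61
   = 134.97 m^3/s.

134.97


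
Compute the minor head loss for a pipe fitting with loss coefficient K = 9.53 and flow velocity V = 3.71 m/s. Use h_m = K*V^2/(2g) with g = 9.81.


Minor loss formula: h_m = K * V^2/(2g).
V^2 = 3.71^2 = 13.7641.
V^2/(2g) = 13.7641 / 19.62 = 0.7015 m.
h_m = 9.53 * 0.7015 = 6.6856 m.

6.6856


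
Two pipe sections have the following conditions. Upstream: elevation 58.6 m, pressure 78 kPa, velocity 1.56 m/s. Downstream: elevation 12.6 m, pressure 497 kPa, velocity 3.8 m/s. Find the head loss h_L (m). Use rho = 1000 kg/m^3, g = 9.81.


Total head at each section: H = z + p/(rho*g) + V^2/(2g).
H1 = 58.6 + 78*1000/(1000*9.81) + 1.56^2/(2*9.81)
   = 58.6 + 7.951 + 0.124
   = 66.675 m.
H2 = 12.6 + 497*1000/(1000*9.81) + 3.8^2/(2*9.81)
   = 12.6 + 50.663 + 0.736
   = 63.999 m.
h_L = H1 - H2 = 66.675 - 63.999 = 2.677 m.

2.677


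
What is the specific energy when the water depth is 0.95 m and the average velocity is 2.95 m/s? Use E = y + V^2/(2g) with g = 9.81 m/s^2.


Specific energy E = y + V^2/(2g).
Velocity head = V^2/(2g) = 2.95^2 / (2*9.81) = 8.7025 / 19.62 = 0.4436 m.
E = 0.95 + 0.4436 = 1.3936 m.

1.3936


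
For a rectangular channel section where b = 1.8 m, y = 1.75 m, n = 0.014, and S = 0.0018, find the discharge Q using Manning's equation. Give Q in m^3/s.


For a rectangular channel, the cross-sectional area A = b * y = 1.8 * 1.75 = 3.15 m^2.
The wetted perimeter P = b + 2y = 1.8 + 2*1.75 = 5.3 m.
Hydraulic radius R = A/P = 3.15/5.3 = 0.5943 m.
Velocity V = (1/n)*R^(2/3)*S^(1/2) = (1/0.014)*0.5943^(2/3)*0.0018^(1/2) = 2.1422 m/s.
Discharge Q = A * V = 3.15 * 2.1422 = 6.748 m^3/s.

6.748


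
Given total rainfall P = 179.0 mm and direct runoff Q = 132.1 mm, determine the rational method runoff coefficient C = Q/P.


The runoff coefficient C = runoff depth / rainfall depth.
C = 132.1 / 179.0
  = 0.738.

0.738


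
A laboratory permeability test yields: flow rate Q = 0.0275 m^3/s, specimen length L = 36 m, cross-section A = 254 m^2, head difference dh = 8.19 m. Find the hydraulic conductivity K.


From K = Q*L / (A*dh):
Numerator: Q*L = 0.0275 * 36 = 0.99.
Denominator: A*dh = 254 * 8.19 = 2080.26.
K = 0.99 / 2080.26 = 0.000476 m/s.

0.000476


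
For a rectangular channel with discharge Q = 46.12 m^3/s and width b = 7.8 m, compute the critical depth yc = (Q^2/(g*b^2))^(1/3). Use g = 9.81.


Using yc = (Q^2 / (g * b^2))^(1/3):
Q^2 = 46.12^2 = 2127.05.
g * b^2 = 9.81 * 7.8^2 = 9.81 * 60.84 = 596.84.
Q^2 / (g*b^2) = 2127.05 / 596.84 = 3.5639.
yc = 3.5639^(1/3) = 1.5275 m.

1.5275


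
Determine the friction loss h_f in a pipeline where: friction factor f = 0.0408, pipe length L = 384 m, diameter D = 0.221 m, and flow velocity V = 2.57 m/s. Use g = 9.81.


Darcy-Weisbach equation: h_f = f * (L/D) * V^2/(2g).
f * L/D = 0.0408 * 384/0.221 = 70.8923.
V^2/(2g) = 2.57^2 / (2*9.81) = 6.6049 / 19.62 = 0.3366 m.
h_f = 70.8923 * 0.3366 = 23.865 m.

23.865


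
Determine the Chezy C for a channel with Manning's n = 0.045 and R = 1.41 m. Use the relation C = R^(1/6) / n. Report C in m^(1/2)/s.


The Chezy coefficient relates to Manning's n through C = R^(1/6) / n.
R^(1/6) = 1.41^(1/6) = 1.058936.
C = 1.058936 / 0.045 = 23.53 m^(1/2)/s.

23.53


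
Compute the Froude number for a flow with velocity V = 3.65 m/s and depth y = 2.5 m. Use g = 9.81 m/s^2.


The Froude number is defined as Fr = V / sqrt(g*y).
g*y = 9.81 * 2.5 = 24.525.
sqrt(g*y) = sqrt(24.525) = 4.9523.
Fr = 3.65 / 4.9523 = 0.737.

0.737


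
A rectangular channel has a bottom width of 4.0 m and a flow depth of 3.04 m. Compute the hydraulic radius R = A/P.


For a rectangular section:
Flow area A = b * y = 4.0 * 3.04 = 12.16 m^2.
Wetted perimeter P = b + 2y = 4.0 + 2*3.04 = 10.08 m.
Hydraulic radius R = A/P = 12.16 / 10.08 = 1.2063 m.

1.2063


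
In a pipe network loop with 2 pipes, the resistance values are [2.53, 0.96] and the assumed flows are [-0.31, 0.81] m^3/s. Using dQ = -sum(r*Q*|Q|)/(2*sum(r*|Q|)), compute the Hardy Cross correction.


Numerator terms (r*Q*|Q|): 2.53*-0.31*|-0.31| = -0.2431; 0.96*0.81*|0.81| = 0.6299.
Sum of numerator = 0.3867.
Denominator terms (r*|Q|): 2.53*|-0.31| = 0.7843; 0.96*|0.81| = 0.7776.
2 * sum of denominator = 2 * 1.5619 = 3.1238.
dQ = -0.3867 / 3.1238 = -0.1238 m^3/s.

-0.1238


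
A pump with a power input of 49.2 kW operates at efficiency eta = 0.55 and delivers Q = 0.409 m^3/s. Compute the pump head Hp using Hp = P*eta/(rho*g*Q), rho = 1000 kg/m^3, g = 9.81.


Pump head formula: Hp = P * eta / (rho * g * Q).
Numerator: P * eta = 49.2 * 1000 * 0.55 = 27060.0 W.
Denominator: rho * g * Q = 1000 * 9.81 * 0.409 = 4012.29.
Hp = 27060.0 / 4012.29 = 6.74 m.

6.74


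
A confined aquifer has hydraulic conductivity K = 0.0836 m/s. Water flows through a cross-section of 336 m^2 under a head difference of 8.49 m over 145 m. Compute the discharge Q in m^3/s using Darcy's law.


Darcy's law: Q = K * A * i, where i = dh/L.
Hydraulic gradient i = 8.49 / 145 = 0.058552.
Q = 0.0836 * 336 * 0.058552
  = 1.6447 m^3/s.

1.6447


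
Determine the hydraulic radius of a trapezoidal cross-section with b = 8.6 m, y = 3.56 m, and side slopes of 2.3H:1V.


For a trapezoidal section with side slope z:
A = (b + z*y)*y = (8.6 + 2.3*3.56)*3.56 = 59.765 m^2.
P = b + 2*y*sqrt(1 + z^2) = 8.6 + 2*3.56*sqrt(1 + 2.3^2) = 26.457 m.
R = A/P = 59.765 / 26.457 = 2.259 m.

2.259


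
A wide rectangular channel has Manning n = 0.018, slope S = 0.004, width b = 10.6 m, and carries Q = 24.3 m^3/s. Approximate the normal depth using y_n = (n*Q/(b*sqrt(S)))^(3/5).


We use the wide-channel approximation y_n = (n*Q/(b*sqrt(S)))^(3/5).
sqrt(S) = sqrt(0.004) = 0.063246.
Numerator: n*Q = 0.018 * 24.3 = 0.4374.
Denominator: b*sqrt(S) = 10.6 * 0.063246 = 0.670408.
arg = 0.6524.
y_n = 0.6524^(3/5) = 0.774 m.

0.774


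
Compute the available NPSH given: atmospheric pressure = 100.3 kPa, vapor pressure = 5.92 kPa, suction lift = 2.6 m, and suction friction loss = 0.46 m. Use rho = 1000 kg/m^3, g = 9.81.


NPSHa = p_atm/(rho*g) - z_s - hf_s - p_vap/(rho*g).
p_atm/(rho*g) = 100.3*1000 / (1000*9.81) = 10.224 m.
p_vap/(rho*g) = 5.92*1000 / (1000*9.81) = 0.603 m.
NPSHa = 10.224 - 2.6 - 0.46 - 0.603
      = 6.56 m.

6.56


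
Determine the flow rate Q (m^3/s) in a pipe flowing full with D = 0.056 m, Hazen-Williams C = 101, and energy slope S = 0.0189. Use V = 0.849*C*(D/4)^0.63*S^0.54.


For a full circular pipe, R = D/4 = 0.056/4 = 0.014 m.
V = 0.849 * 101 * 0.014^0.63 * 0.0189^0.54
  = 0.849 * 101 * 0.06793 * 0.117298
  = 0.6832 m/s.
Pipe area A = pi*D^2/4 = pi*0.056^2/4 = 0.0025 m^2.
Q = A * V = 0.0025 * 0.6832 = 0.0017 m^3/s.

0.0017


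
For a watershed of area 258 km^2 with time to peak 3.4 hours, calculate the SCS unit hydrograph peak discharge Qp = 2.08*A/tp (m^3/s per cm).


SCS formula: Qp = 2.08 * A / tp.
Qp = 2.08 * 258 / 3.4
   = 536.64 / 3.4
   = 157.84 m^3/s per cm.

157.84


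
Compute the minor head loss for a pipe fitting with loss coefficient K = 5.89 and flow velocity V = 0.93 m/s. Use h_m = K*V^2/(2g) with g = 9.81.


Minor loss formula: h_m = K * V^2/(2g).
V^2 = 0.93^2 = 0.8649.
V^2/(2g) = 0.8649 / 19.62 = 0.0441 m.
h_m = 5.89 * 0.0441 = 0.2596 m.

0.2596


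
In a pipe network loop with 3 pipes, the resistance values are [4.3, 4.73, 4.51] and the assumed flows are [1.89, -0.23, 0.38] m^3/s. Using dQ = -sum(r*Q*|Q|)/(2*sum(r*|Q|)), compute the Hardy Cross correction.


Numerator terms (r*Q*|Q|): 4.3*1.89*|1.89| = 15.36; 4.73*-0.23*|-0.23| = -0.2502; 4.51*0.38*|0.38| = 0.6512.
Sum of numerator = 15.7611.
Denominator terms (r*|Q|): 4.3*|1.89| = 8.127; 4.73*|-0.23| = 1.0879; 4.51*|0.38| = 1.7138.
2 * sum of denominator = 2 * 10.9287 = 21.8574.
dQ = -15.7611 / 21.8574 = -0.7211 m^3/s.

-0.7211


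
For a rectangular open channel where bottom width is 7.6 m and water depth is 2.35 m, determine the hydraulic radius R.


For a rectangular section:
Flow area A = b * y = 7.6 * 2.35 = 17.86 m^2.
Wetted perimeter P = b + 2y = 7.6 + 2*2.35 = 12.3 m.
Hydraulic radius R = A/P = 17.86 / 12.3 = 1.452 m.

1.452


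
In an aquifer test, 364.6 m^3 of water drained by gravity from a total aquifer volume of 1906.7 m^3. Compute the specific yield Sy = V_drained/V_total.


Specific yield Sy = Volume drained / Total volume.
Sy = 364.6 / 1906.7
   = 0.1912.

0.1912


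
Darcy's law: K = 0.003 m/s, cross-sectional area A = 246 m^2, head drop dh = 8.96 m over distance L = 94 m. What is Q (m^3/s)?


Darcy's law: Q = K * A * i, where i = dh/L.
Hydraulic gradient i = 8.96 / 94 = 0.095319.
Q = 0.003 * 246 * 0.095319
  = 0.0703 m^3/s.

0.0703


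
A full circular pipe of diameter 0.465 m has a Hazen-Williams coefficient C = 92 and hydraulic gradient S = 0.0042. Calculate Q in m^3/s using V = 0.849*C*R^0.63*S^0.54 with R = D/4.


For a full circular pipe, R = D/4 = 0.465/4 = 0.1163 m.
V = 0.849 * 92 * 0.1163^0.63 * 0.0042^0.54
  = 0.849 * 92 * 0.257749 * 0.052066
  = 1.0482 m/s.
Pipe area A = pi*D^2/4 = pi*0.465^2/4 = 0.1698 m^2.
Q = A * V = 0.1698 * 1.0482 = 0.178 m^3/s.

0.178


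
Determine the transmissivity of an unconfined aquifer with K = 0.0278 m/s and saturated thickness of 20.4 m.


Transmissivity is defined as T = K * h.
T = 0.0278 * 20.4
  = 0.5671 m^2/s.

0.5671


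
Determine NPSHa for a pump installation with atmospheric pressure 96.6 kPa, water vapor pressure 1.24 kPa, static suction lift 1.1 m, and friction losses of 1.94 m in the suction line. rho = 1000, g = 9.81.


NPSHa = p_atm/(rho*g) - z_s - hf_s - p_vap/(rho*g).
p_atm/(rho*g) = 96.6*1000 / (1000*9.81) = 9.847 m.
p_vap/(rho*g) = 1.24*1000 / (1000*9.81) = 0.126 m.
NPSHa = 9.847 - 1.1 - 1.94 - 0.126
      = 6.68 m.

6.68


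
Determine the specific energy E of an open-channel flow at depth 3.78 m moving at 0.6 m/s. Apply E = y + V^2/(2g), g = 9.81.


Specific energy E = y + V^2/(2g).
Velocity head = V^2/(2g) = 0.6^2 / (2*9.81) = 0.36 / 19.62 = 0.0183 m.
E = 3.78 + 0.0183 = 3.7983 m.

3.7983


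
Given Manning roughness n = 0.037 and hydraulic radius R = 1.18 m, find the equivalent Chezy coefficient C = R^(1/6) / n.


The Chezy coefficient relates to Manning's n through C = R^(1/6) / n.
R^(1/6) = 1.18^(1/6) = 1.02797.
C = 1.02797 / 0.037 = 27.78 m^(1/2)/s.

27.78


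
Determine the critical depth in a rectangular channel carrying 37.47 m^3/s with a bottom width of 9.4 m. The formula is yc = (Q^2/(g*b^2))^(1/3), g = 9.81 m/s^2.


Using yc = (Q^2 / (g * b^2))^(1/3):
Q^2 = 37.47^2 = 1404.0.
g * b^2 = 9.81 * 9.4^2 = 9.81 * 88.36 = 866.81.
Q^2 / (g*b^2) = 1404.0 / 866.81 = 1.6197.
yc = 1.6197^(1/3) = 1.1744 m.

1.1744


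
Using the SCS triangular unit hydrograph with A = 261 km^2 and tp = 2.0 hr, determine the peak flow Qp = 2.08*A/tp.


SCS formula: Qp = 2.08 * A / tp.
Qp = 2.08 * 261 / 2.0
   = 542.88 / 2.0
   = 271.44 m^3/s per cm.

271.44


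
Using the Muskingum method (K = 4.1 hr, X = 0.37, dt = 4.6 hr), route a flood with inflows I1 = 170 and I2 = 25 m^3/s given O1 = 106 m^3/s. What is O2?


Muskingum coefficients:
denom = 2*K*(1-X) + dt = 2*4.1*(1-0.37) + 4.6 = 9.766.
C0 = (dt - 2*K*X)/denom = (4.6 - 2*4.1*0.37)/9.766 = 0.1604.
C1 = (dt + 2*K*X)/denom = (4.6 + 2*4.1*0.37)/9.766 = 0.7817.
C2 = (2*K*(1-X) - dt)/denom = 0.058.
O2 = C0*I2 + C1*I1 + C2*O1
   = 0.1604*25 + 0.7817*170 + 0.058*106
   = 143.04 m^3/s.

143.04


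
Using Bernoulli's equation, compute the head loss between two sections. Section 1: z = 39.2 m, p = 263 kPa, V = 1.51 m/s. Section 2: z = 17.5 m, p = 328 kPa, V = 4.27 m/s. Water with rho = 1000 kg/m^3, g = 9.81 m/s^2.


Total head at each section: H = z + p/(rho*g) + V^2/(2g).
H1 = 39.2 + 263*1000/(1000*9.81) + 1.51^2/(2*9.81)
   = 39.2 + 26.809 + 0.1162
   = 66.126 m.
H2 = 17.5 + 328*1000/(1000*9.81) + 4.27^2/(2*9.81)
   = 17.5 + 33.435 + 0.9293
   = 51.865 m.
h_L = H1 - H2 = 66.126 - 51.865 = 14.261 m.

14.261


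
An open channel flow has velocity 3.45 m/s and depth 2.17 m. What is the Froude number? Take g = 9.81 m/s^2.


The Froude number is defined as Fr = V / sqrt(g*y).
g*y = 9.81 * 2.17 = 21.2877.
sqrt(g*y) = sqrt(21.2877) = 4.6139.
Fr = 3.45 / 4.6139 = 0.7477.

0.7477


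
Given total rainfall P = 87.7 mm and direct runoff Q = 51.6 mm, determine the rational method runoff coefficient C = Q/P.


The runoff coefficient C = runoff depth / rainfall depth.
C = 51.6 / 87.7
  = 0.5884.

0.5884


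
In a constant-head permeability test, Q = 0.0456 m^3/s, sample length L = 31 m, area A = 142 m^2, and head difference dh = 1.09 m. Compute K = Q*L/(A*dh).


From K = Q*L / (A*dh):
Numerator: Q*L = 0.0456 * 31 = 1.4136.
Denominator: A*dh = 142 * 1.09 = 154.78.
K = 1.4136 / 154.78 = 0.009133 m/s.

0.009133


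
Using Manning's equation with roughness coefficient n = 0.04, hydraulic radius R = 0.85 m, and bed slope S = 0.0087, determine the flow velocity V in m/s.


Manning's equation gives V = (1/n) * R^(2/3) * S^(1/2).
First, compute R^(2/3) = 0.85^(2/3) = 0.8973.
Next, S^(1/2) = 0.0087^(1/2) = 0.093274.
Then 1/n = 1/0.04 = 25.0.
V = 25.0 * 0.8973 * 0.093274 = 2.0924 m/s.

2.0924


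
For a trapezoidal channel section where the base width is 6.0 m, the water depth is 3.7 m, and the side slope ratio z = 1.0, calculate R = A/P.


For a trapezoidal section with side slope z:
A = (b + z*y)*y = (6.0 + 1.0*3.7)*3.7 = 35.89 m^2.
P = b + 2*y*sqrt(1 + z^2) = 6.0 + 2*3.7*sqrt(1 + 1.0^2) = 16.465 m.
R = A/P = 35.89 / 16.465 = 2.1798 m.

2.1798


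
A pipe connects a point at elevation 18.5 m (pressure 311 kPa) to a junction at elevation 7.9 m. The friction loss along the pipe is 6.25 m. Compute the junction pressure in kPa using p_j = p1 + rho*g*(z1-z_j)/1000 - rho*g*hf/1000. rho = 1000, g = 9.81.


Junction pressure: p_j = p1 + rho*g*(z1 - z_j)/1000 - rho*g*hf/1000.
Elevation term = 1000*9.81*(18.5 - 7.9)/1000 = 103.986 kPa.
Friction term = 1000*9.81*6.25/1000 = 61.312 kPa.
p_j = 311 + 103.986 - 61.312 = 353.67 kPa.

353.67


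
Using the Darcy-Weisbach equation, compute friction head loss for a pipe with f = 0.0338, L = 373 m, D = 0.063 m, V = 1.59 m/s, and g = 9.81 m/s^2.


Darcy-Weisbach equation: h_f = f * (L/D) * V^2/(2g).
f * L/D = 0.0338 * 373/0.063 = 200.1175.
V^2/(2g) = 1.59^2 / (2*9.81) = 2.5281 / 19.62 = 0.1289 m.
h_f = 200.1175 * 0.1289 = 25.786 m.

25.786


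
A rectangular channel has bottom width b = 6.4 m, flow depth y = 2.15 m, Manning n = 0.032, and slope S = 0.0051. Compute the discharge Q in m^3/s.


For a rectangular channel, the cross-sectional area A = b * y = 6.4 * 2.15 = 13.76 m^2.
The wetted perimeter P = b + 2y = 6.4 + 2*2.15 = 10.7 m.
Hydraulic radius R = A/P = 13.76/10.7 = 1.286 m.
Velocity V = (1/n)*R^(2/3)*S^(1/2) = (1/0.032)*1.286^(2/3)*0.0051^(1/2) = 2.6391 m/s.
Discharge Q = A * V = 13.76 * 2.6391 = 36.314 m^3/s.

36.314


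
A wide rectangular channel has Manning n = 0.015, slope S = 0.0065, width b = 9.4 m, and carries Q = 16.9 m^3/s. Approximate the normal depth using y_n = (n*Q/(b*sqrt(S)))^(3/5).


We use the wide-channel approximation y_n = (n*Q/(b*sqrt(S)))^(3/5).
sqrt(S) = sqrt(0.0065) = 0.080623.
Numerator: n*Q = 0.015 * 16.9 = 0.2535.
Denominator: b*sqrt(S) = 9.4 * 0.080623 = 0.757856.
arg = 0.3345.
y_n = 0.3345^(3/5) = 0.5184 m.

0.5184


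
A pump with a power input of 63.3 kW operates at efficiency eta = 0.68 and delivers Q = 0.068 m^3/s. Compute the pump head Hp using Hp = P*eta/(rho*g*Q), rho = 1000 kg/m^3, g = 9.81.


Pump head formula: Hp = P * eta / (rho * g * Q).
Numerator: P * eta = 63.3 * 1000 * 0.68 = 43044.0 W.
Denominator: rho * g * Q = 1000 * 9.81 * 0.068 = 667.08.
Hp = 43044.0 / 667.08 = 64.53 m.

64.53


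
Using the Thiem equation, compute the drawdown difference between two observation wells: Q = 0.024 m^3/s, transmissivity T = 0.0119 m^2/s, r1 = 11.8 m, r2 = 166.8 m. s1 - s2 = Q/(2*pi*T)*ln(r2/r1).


Thiem equation: s1 - s2 = Q/(2*pi*T) * ln(r2/r1).
ln(r2/r1) = ln(166.8/11.8) = 2.6487.
Q/(2*pi*T) = 0.024 / (2*pi*0.0119) = 0.024 / 0.0748 = 0.321.
s1 - s2 = 0.321 * 2.6487 = 0.8502 m.

0.8502


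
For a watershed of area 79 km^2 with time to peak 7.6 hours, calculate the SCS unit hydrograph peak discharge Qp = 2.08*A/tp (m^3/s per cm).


SCS formula: Qp = 2.08 * A / tp.
Qp = 2.08 * 79 / 7.6
   = 164.32 / 7.6
   = 21.62 m^3/s per cm.

21.62


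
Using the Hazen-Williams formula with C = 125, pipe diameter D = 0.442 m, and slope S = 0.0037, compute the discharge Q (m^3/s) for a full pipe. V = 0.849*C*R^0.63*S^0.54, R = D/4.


For a full circular pipe, R = D/4 = 0.442/4 = 0.1105 m.
V = 0.849 * 125 * 0.1105^0.63 * 0.0037^0.54
  = 0.849 * 125 * 0.249642 * 0.048622
  = 1.2881 m/s.
Pipe area A = pi*D^2/4 = pi*0.442^2/4 = 0.1534 m^2.
Q = A * V = 0.1534 * 1.2881 = 0.1977 m^3/s.

0.1977


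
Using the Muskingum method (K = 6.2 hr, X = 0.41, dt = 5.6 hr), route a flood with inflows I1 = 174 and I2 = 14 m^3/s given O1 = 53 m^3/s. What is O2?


Muskingum coefficients:
denom = 2*K*(1-X) + dt = 2*6.2*(1-0.41) + 5.6 = 12.916.
C0 = (dt - 2*K*X)/denom = (5.6 - 2*6.2*0.41)/12.916 = 0.04.
C1 = (dt + 2*K*X)/denom = (5.6 + 2*6.2*0.41)/12.916 = 0.8272.
C2 = (2*K*(1-X) - dt)/denom = 0.1329.
O2 = C0*I2 + C1*I1 + C2*O1
   = 0.04*14 + 0.8272*174 + 0.1329*53
   = 151.53 m^3/s.

151.53


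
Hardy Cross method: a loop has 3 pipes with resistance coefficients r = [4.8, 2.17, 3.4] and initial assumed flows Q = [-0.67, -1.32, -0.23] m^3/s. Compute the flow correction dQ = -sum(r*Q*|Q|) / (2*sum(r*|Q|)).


Numerator terms (r*Q*|Q|): 4.8*-0.67*|-0.67| = -2.1547; 2.17*-1.32*|-1.32| = -3.781; 3.4*-0.23*|-0.23| = -0.1799.
Sum of numerator = -6.1156.
Denominator terms (r*|Q|): 4.8*|-0.67| = 3.216; 2.17*|-1.32| = 2.8644; 3.4*|-0.23| = 0.782.
2 * sum of denominator = 2 * 6.8624 = 13.7248.
dQ = --6.1156 / 13.7248 = 0.4456 m^3/s.

0.4456


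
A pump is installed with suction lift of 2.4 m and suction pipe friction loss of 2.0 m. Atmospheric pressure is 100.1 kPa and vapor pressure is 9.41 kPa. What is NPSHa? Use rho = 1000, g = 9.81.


NPSHa = p_atm/(rho*g) - z_s - hf_s - p_vap/(rho*g).
p_atm/(rho*g) = 100.1*1000 / (1000*9.81) = 10.204 m.
p_vap/(rho*g) = 9.41*1000 / (1000*9.81) = 0.959 m.
NPSHa = 10.204 - 2.4 - 2.0 - 0.959
      = 4.84 m.

4.84


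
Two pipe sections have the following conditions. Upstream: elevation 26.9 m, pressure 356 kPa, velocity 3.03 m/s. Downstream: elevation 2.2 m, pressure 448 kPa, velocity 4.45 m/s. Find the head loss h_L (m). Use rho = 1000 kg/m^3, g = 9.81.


Total head at each section: H = z + p/(rho*g) + V^2/(2g).
H1 = 26.9 + 356*1000/(1000*9.81) + 3.03^2/(2*9.81)
   = 26.9 + 36.29 + 0.4679
   = 63.657 m.
H2 = 2.2 + 448*1000/(1000*9.81) + 4.45^2/(2*9.81)
   = 2.2 + 45.668 + 1.0093
   = 48.877 m.
h_L = H1 - H2 = 63.657 - 48.877 = 14.78 m.

14.78


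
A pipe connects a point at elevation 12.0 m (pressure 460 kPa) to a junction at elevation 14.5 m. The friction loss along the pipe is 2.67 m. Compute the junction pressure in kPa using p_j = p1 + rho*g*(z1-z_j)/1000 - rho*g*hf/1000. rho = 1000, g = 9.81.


Junction pressure: p_j = p1 + rho*g*(z1 - z_j)/1000 - rho*g*hf/1000.
Elevation term = 1000*9.81*(12.0 - 14.5)/1000 = -24.525 kPa.
Friction term = 1000*9.81*2.67/1000 = 26.193 kPa.
p_j = 460 + -24.525 - 26.193 = 409.28 kPa.

409.28


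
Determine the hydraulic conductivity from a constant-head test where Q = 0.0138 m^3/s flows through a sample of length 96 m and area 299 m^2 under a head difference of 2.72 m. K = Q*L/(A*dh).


From K = Q*L / (A*dh):
Numerator: Q*L = 0.0138 * 96 = 1.3248.
Denominator: A*dh = 299 * 2.72 = 813.28.
K = 1.3248 / 813.28 = 0.001629 m/s.

0.001629


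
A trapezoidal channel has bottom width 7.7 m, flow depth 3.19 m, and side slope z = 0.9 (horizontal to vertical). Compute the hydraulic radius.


For a trapezoidal section with side slope z:
A = (b + z*y)*y = (7.7 + 0.9*3.19)*3.19 = 33.721 m^2.
P = b + 2*y*sqrt(1 + z^2) = 7.7 + 2*3.19*sqrt(1 + 0.9^2) = 16.283 m.
R = A/P = 33.721 / 16.283 = 2.0709 m.

2.0709


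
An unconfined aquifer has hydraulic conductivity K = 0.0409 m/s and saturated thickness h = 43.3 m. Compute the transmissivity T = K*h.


Transmissivity is defined as T = K * h.
T = 0.0409 * 43.3
  = 1.771 m^2/s.

1.771


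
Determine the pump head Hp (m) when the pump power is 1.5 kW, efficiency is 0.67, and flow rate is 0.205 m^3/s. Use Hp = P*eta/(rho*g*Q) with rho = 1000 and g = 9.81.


Pump head formula: Hp = P * eta / (rho * g * Q).
Numerator: P * eta = 1.5 * 1000 * 0.67 = 1005.0 W.
Denominator: rho * g * Q = 1000 * 9.81 * 0.205 = 2011.05.
Hp = 1005.0 / 2011.05 = 0.5 m.

0.5


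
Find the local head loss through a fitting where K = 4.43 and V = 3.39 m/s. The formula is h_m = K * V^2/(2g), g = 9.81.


Minor loss formula: h_m = K * V^2/(2g).
V^2 = 3.39^2 = 11.4921.
V^2/(2g) = 11.4921 / 19.62 = 0.5857 m.
h_m = 4.43 * 0.5857 = 2.5948 m.

2.5948


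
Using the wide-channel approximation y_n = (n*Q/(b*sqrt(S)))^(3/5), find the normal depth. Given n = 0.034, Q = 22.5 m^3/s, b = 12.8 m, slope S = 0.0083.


We use the wide-channel approximation y_n = (n*Q/(b*sqrt(S)))^(3/5).
sqrt(S) = sqrt(0.0083) = 0.091104.
Numerator: n*Q = 0.034 * 22.5 = 0.765.
Denominator: b*sqrt(S) = 12.8 * 0.091104 = 1.166131.
arg = 0.656.
y_n = 0.656^(3/5) = 0.7765 m.

0.7765


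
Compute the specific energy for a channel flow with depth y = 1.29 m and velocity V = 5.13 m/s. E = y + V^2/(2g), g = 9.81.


Specific energy E = y + V^2/(2g).
Velocity head = V^2/(2g) = 5.13^2 / (2*9.81) = 26.3169 / 19.62 = 1.3413 m.
E = 1.29 + 1.3413 = 2.6313 m.

2.6313


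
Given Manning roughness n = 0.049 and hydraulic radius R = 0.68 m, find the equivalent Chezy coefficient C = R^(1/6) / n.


The Chezy coefficient relates to Manning's n through C = R^(1/6) / n.
R^(1/6) = 0.68^(1/6) = 0.937745.
C = 0.937745 / 0.049 = 19.14 m^(1/2)/s.

19.14


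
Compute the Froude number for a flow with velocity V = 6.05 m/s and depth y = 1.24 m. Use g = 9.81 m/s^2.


The Froude number is defined as Fr = V / sqrt(g*y).
g*y = 9.81 * 1.24 = 12.1644.
sqrt(g*y) = sqrt(12.1644) = 3.4877.
Fr = 6.05 / 3.4877 = 1.7346.

1.7346


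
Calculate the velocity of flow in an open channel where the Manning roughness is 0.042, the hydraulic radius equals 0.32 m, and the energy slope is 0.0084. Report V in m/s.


Manning's equation gives V = (1/n) * R^(2/3) * S^(1/2).
First, compute R^(2/3) = 0.32^(2/3) = 0.4678.
Next, S^(1/2) = 0.0084^(1/2) = 0.091652.
Then 1/n = 1/0.042 = 23.81.
V = 23.81 * 0.4678 * 0.091652 = 1.0209 m/s.

1.0209


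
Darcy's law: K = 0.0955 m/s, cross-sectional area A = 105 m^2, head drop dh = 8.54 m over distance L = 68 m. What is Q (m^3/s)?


Darcy's law: Q = K * A * i, where i = dh/L.
Hydraulic gradient i = 8.54 / 68 = 0.125588.
Q = 0.0955 * 105 * 0.125588
  = 1.2593 m^3/s.

1.2593


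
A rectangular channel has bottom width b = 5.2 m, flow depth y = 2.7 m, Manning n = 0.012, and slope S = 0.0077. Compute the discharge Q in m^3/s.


For a rectangular channel, the cross-sectional area A = b * y = 5.2 * 2.7 = 14.04 m^2.
The wetted perimeter P = b + 2y = 5.2 + 2*2.7 = 10.6 m.
Hydraulic radius R = A/P = 14.04/10.6 = 1.3245 m.
Velocity V = (1/n)*R^(2/3)*S^(1/2) = (1/0.012)*1.3245^(2/3)*0.0077^(1/2) = 8.8194 m/s.
Discharge Q = A * V = 14.04 * 8.8194 = 123.824 m^3/s.

123.824


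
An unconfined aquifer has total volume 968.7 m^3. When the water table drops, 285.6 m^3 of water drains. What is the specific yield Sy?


Specific yield Sy = Volume drained / Total volume.
Sy = 285.6 / 968.7
   = 0.2948.

0.2948


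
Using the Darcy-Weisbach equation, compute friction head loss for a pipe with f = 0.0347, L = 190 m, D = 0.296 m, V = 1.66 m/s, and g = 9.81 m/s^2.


Darcy-Weisbach equation: h_f = f * (L/D) * V^2/(2g).
f * L/D = 0.0347 * 190/0.296 = 22.2736.
V^2/(2g) = 1.66^2 / (2*9.81) = 2.7556 / 19.62 = 0.1404 m.
h_f = 22.2736 * 0.1404 = 3.128 m.

3.128


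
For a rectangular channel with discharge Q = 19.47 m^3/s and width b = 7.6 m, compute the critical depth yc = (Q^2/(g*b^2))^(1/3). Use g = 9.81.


Using yc = (Q^2 / (g * b^2))^(1/3):
Q^2 = 19.47^2 = 379.08.
g * b^2 = 9.81 * 7.6^2 = 9.81 * 57.76 = 566.63.
Q^2 / (g*b^2) = 379.08 / 566.63 = 0.669.
yc = 0.669^(1/3) = 0.8746 m.

0.8746


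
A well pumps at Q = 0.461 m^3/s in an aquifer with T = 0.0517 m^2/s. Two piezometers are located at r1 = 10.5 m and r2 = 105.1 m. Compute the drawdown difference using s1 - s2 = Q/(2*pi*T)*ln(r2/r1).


Thiem equation: s1 - s2 = Q/(2*pi*T) * ln(r2/r1).
ln(r2/r1) = ln(105.1/10.5) = 2.3035.
Q/(2*pi*T) = 0.461 / (2*pi*0.0517) = 0.461 / 0.3248 = 1.4192.
s1 - s2 = 1.4192 * 2.3035 = 3.2691 m.

3.2691


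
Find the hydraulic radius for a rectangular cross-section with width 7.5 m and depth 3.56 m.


For a rectangular section:
Flow area A = b * y = 7.5 * 3.56 = 26.7 m^2.
Wetted perimeter P = b + 2y = 7.5 + 2*3.56 = 14.62 m.
Hydraulic radius R = A/P = 26.7 / 14.62 = 1.8263 m.

1.8263


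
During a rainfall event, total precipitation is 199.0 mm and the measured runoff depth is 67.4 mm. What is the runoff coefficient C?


The runoff coefficient C = runoff depth / rainfall depth.
C = 67.4 / 199.0
  = 0.3387.

0.3387
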